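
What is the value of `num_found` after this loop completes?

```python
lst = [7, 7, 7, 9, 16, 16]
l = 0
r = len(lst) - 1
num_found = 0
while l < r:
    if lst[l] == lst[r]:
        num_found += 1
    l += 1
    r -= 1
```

Let's trace through this code step by step.

Initialize: lst = [7, 7, 7, 9, 16, 16]
Initialize: l = 0
Initialize: r = 5
Initialize: num_found = 0
Entering loop: while l < r:
After iteration 1: l = 1, r = 4, num_found = 0
After iteration 2: l = 2, r = 3, num_found = 0
After iteration 3: l = 3, r = 2, num_found = 0
Loop ends.

Final answer: 0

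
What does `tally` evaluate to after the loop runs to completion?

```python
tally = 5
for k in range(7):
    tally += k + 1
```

Let's trace through this code step by step.

Initialize: tally = 5
Entering loop: for k in range(7):
After iteration 1: k = 0, tally = 6
After iteration 2: k = 1, tally = 8
After iteration 3: k = 2, tally = 11
After iteration 4: k = 3, tally = 15
After iteration 5: k = 4, tally = 20
After iteration 6: k = 5, tally = 26
After iteration 7: k = 6, tally = 33
Loop ends.

Final answer: 33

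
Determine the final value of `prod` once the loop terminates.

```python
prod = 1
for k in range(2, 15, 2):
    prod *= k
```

Let's trace through this code step by step.

Initialize: prod = 1
Entering loop: for k in range(2, 15, 2):
After iteration 1: k = 2, prod = 2
After iteration 2: k = 4, prod = 8
After iteration 3: k = 6, prod = 48
After iteration 4: k = 8, prod = 384
After iteration 5: k = 10, prod = 3840
After iteration 6: k = 12, prod = 46080
After iteration 7: k = 14, prod = 645120
Loop ends.

Final answer: 645120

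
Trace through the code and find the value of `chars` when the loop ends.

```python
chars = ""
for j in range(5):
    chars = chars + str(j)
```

Let's trace through this code step by step.

Initialize: chars = ''
Entering loop: for j in range(5):
After iteration 1: j = 0, chars = '0'
After iteration 2: j = 1, chars = '01'
After iteration 3: j = 2, chars = '012'
After iteration 4: j = 3, chars = '0123'
After iteration 5: j = 4, chars = '01234'
Loop ends.

Final answer: '01234'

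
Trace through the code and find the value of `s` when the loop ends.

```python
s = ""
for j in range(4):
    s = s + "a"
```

Let's trace through this code step by step.

Initialize: s = ''
Entering loop: for j in range(4):
After iteration 1: j = 0, s = 'a'
After iteration 2: j = 1, s = 'aa'
After iteration 3: j = 2, s = 'aaa'
After iteration 4: j = 3, s = 'aaaa'
Loop ends.

Final answer: 'aaaa'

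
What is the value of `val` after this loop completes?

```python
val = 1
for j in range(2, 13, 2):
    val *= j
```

Let's trace through this code step by step.

Initialize: val = 1
Entering loop: for j in range(2, 13, 2):
After iteration 1: j = 2, val = 2
After iteration 2: j = 4, val = 8
After iteration 3: j = 6, val = 48
After iteration 4: j = 8, val = 384
After iteration 5: j = 10, val = 3840
After iteration 6: j = 12, val = 46080
Loop ends.

Final answer: 46080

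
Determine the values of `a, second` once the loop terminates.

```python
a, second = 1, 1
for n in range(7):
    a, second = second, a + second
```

Let's trace through this code step by step.

Initialize: a = 1
Initialize: second = 1
Entering loop: for n in range(7):
After iteration 1: n = 0, a = 1, second = 2
After iteration 2: n = 1, a = 2, second = 3
After iteration 3: n = 2, a = 3, second = 5
After iteration 4: n = 3, a = 5, second = 8
After iteration 5: n = 4, a = 8, second = 13
After iteration 6: n = 5, a = 13, second = 21
After iteration 7: n = 6, a = 21, second = 34
Loop ends.

Final answer: 21, 34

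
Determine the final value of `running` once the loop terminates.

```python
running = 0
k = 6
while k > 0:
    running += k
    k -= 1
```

Let's trace through this code step by step.

Initialize: running = 0
Initialize: k = 6
Entering loop: while k > 0:
After iteration 1: running = 6, k = 5
After iteration 2: running = 11, k = 4
After iteration 3: running = 15, k = 3
After iteration 4: running = 18, k = 2
After iteration 5: running = 20, k = 1
After iteration 6: running = 21, k = 0
Loop ends.

Final answer: 21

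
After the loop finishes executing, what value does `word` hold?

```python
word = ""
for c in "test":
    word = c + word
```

Let's trace through this code step by step.

Initialize: word = ''
Entering loop: for c in "test":
After iteration 1: c = 't', word = 't'
After iteration 2: c = 'e', word = 'et'
After iteration 3: c = 's', word = 'set'
After iteration 4: c = 't', word = 'tset'
Loop ends.

Final answer: 'tset'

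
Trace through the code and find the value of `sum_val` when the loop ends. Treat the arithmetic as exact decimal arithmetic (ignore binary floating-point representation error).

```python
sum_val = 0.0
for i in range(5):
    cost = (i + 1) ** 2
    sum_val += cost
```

Let's trace through this code step by step.

Initialize: sum_val = 0.0
Entering loop: for i in range(5):
After iteration 1: i = 0, sum_val = 1.0, cost = 1
After iteration 2: i = 1, sum_val = 5.0, cost = 4
After iteration 3: i = 2, sum_val = 14.0, cost = 9
After iteration 4: i = 3, sum_val = 30.0, cost = 16
After iteration 5: i = 4, sum_val = 55.0, cost = 25
Loop ends.

Final answer: 55.0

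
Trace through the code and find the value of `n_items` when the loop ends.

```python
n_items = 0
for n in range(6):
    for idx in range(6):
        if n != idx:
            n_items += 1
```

Let's trace through this code step by step.

Initialize: n_items = 0
Entering loop: for n in range(6):
After iteration 1: n = 0, n_items = 5
After iteration 2: n = 1, n_items = 10
After iteration 3: n = 2, n_items = 15
After iteration 4: n = 3, n_items = 20
After iteration 5: n = 4, n_items = 25
After iteration 6: n = 5, n_items = 30
Loop ends.

Final answer: 30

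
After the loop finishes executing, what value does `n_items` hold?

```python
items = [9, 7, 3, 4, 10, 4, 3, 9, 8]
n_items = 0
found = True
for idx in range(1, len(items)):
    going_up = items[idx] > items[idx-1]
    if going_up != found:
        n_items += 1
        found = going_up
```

Let's trace through this code step by step.

Initialize: items = [9, 7, 3, 4, 10, 4, 3, 9, 8]
Initialize: n_items = 0
Initialize: found = True
Entering loop: for idx in range(1, len(items)):
After iteration 1: idx = 1, n_items = 1, found = False, going_up = False
After iteration 2: idx = 2, n_items = 1, found = False, going_up = False
After iteration 3: idx = 3, n_items = 2, found = True, going_up = True
After iteration 4: idx = 4, n_items = 2, found = True, going_up = True
After iteration 5: idx = 5, n_items = 3, found = False, going_up = False
After iteration 6: idx = 6, n_items = 3, found = False, going_up = False
After iteration 7: idx = 7, n_items = 4, found = True, going_up = True
After iteration 8: idx = 8, n_items = 5, found = False, going_up = False
Loop ends.

Final answer: 5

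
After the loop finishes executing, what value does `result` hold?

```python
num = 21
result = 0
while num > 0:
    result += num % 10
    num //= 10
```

Let's trace through this code step by step.

Initialize: num = 21
Initialize: result = 0
Entering loop: while num > 0:
After iteration 1: num = 2, result = 1
After iteration 2: num = 0, result = 3
Loop ends.

Final answer: 3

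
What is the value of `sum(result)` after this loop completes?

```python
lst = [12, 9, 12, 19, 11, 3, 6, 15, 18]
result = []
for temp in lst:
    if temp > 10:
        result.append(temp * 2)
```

Let's trace through this code step by step.

Initialize: lst = [12, 9, 12, 19, 11, 3, 6, 15, 18]
Initialize: result = []
Entering loop: for temp in lst:
After iteration 1: temp = 12, result = [24]
After iteration 2: temp = 9, result = [24]
After iteration 3: temp = 12, result = [24, 24]
After iteration 4: temp = 19, result = [24, 24, 38]
After iteration 5: temp = 11, result = [24, 24, 38, 22]
After iteration 6: temp = 3, result = [24, 24, 38, 22]
After iteration 7: temp = 6, result = [24, 24, 38, 22]
After iteration 8: temp = 15, result = [24, 24, 38, 22, 30]
After iteration 9: temp = 18, result = [24, 24, 38, 22, 30, 36]
Loop ends.
sum(result) = 174

Final answer: 174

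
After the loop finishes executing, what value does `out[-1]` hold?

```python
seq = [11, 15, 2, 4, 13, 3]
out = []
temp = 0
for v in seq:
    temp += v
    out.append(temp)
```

Let's trace through this code step by step.

Initialize: seq = [11, 15, 2, 4, 13, 3]
Initialize: out = []
Initialize: temp = 0
Entering loop: for v in seq:
After iteration 1: v = 11, out = [11], temp = 11
After iteration 2: v = 15, out = [11, 26], temp = 26
After iteration 3: v = 2, out = [11, 26, 28], temp = 28
After iteration 4: v = 4, out = [11, 26, 28, 32], temp = 32
After iteration 5: v = 13, out = [11, 26, 28, 32, 45], temp = 45
After iteration 6: v = 3, out = [11, 26, 28, 32, 45, 48], temp = 48
Loop ends.
out[-1] = 48

Final answer: 48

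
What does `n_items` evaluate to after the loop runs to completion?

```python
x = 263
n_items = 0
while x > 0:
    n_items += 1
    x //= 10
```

Let's trace through this code step by step.

Initialize: x = 263
Initialize: n_items = 0
Entering loop: while x > 0:
After iteration 1: x = 26, n_items = 1
After iteration 2: x = 2, n_items = 2
After iteration 3: x = 0, n_items = 3
Loop ends.

Final answer: 3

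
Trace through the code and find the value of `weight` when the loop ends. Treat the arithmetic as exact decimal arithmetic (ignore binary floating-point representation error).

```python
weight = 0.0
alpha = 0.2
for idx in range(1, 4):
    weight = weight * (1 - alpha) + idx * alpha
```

Let's trace through this code step by step.

Initialize: weight = 0.0
Initialize: alpha = 0.2
Entering loop: for idx in range(1, 4):
After iteration 1: idx = 1, weight = 0.2
After iteration 2: idx = 2, weight = 0.56
After iteration 3: idx = 3, weight = 1.048
Loop ends.

Final answer: 1.048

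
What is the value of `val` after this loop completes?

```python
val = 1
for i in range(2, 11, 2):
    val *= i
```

Let's trace through this code step by step.

Initialize: val = 1
Entering loop: for i in range(2, 11, 2):
After iteration 1: i = 2, val = 2
After iteration 2: i = 4, val = 8
After iteration 3: i = 6, val = 48
After iteration 4: i = 8, val = 384
After iteration 5: i = 10, val = 3840
Loop ends.

Final answer: 3840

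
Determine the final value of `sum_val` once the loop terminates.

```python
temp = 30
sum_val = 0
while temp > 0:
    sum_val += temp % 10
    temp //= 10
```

Let's trace through this code step by step.

Initialize: temp = 30
Initialize: sum_val = 0
Entering loop: while temp > 0:
After iteration 1: temp = 3, sum_val = 0
After iteration 2: temp = 0, sum_val = 3
Loop ends.

Final answer: 3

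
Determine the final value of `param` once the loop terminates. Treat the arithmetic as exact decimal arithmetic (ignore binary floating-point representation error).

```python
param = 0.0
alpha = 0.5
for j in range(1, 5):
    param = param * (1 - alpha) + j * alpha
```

Let's trace through this code step by step.

Initialize: param = 0.0
Initialize: alpha = 0.5
Entering loop: for j in range(1, 5):
After iteration 1: j = 1, param = 0.5
After iteration 2: j = 2, param = 1.25
After iteration 3: j = 3, param = 2.125
After iteration 4: j = 4, param = 3.0625
Loop ends.

Final answer: 3.0625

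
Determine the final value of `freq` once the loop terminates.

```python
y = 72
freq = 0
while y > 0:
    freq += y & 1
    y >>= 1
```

Let's trace through this code step by step.

Initialize: y = 72
Initialize: freq = 0
Entering loop: while y > 0:
After iteration 1: y = 36, freq = 0
After iteration 2: y = 18, freq = 0
After iteration 3: y = 9, freq = 0
After iteration 4: y = 4, freq = 1
After iteration 5: y = 2, freq = 1
After iteration 6: y = 1, freq = 1
After iteration 7: y = 0, freq = 2
Loop ends.

Final answer: 2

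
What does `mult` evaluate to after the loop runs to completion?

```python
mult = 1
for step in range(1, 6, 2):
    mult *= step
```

Let's trace through this code step by step.

Initialize: mult = 1
Entering loop: for step in range(1, 6, 2):
After iteration 1: step = 1, mult = 1
After iteration 2: step = 3, mult = 3
After iteration 3: step = 5, mult = 15
Loop ends.

Final answer: 15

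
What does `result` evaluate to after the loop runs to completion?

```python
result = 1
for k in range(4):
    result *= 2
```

Let's trace through this code step by step.

Initialize: result = 1
Entering loop: for k in range(4):
After iteration 1: k = 0, result = 2
After iteration 2: k = 1, result = 4
After iteration 3: k = 2, result = 8
After iteration 4: k = 3, result = 16
Loop ends.

Final answer: 16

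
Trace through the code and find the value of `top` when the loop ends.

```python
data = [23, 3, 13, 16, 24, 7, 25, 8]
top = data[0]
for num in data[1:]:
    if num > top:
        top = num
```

Let's trace through this code step by step.

Initialize: data = [23, 3, 13, 16, 24, 7, 25, 8]
Initialize: top = 23
Entering loop: for num in data[1:]:
After iteration 1: num = 3, top = 23
After iteration 2: num = 13, top = 23
After iteration 3: num = 16, top = 23
After iteration 4: num = 24, top = 24
After iteration 5: num = 7, top = 24
After iteration 6: num = 25, top = 25
After iteration 7: num = 8, top = 25
Loop ends.

Final answer: 25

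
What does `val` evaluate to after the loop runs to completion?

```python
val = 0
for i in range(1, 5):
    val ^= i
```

Let's trace through this code step by step.

Initialize: val = 0
Entering loop: for i in range(1, 5):
After iteration 1: i = 1, val = 1
After iteration 2: i = 2, val = 3
After iteration 3: i = 3, val = 0
After iteration 4: i = 4, val = 4
Loop ends.

Final answer: 4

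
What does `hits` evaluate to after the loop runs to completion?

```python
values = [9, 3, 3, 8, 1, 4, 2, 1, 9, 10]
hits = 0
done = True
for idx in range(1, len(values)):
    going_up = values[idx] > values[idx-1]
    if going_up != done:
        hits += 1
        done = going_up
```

Let's trace through this code step by step.

Initialize: values = [9, 3, 3, 8, 1, 4, 2, 1, 9, 10]
Initialize: hits = 0
Initialize: done = True
Entering loop: for idx in range(1, len(values)):
After iteration 1: idx = 1, hits = 1, done = False, going_up = False
After iteration 2: idx = 2, hits = 1, done = False, going_up = False
After iteration 3: idx = 3, hits = 2, done = True, going_up = True
After iteration 4: idx = 4, hits = 3, done = False, going_up = False
After iteration 5: idx = 5, hits = 4, done = True, going_up = True
After iteration 6: idx = 6, hits = 5, done = False, going_up = False
After iteration 7: idx = 7, hits = 5, done = False, going_up = False
After iteration 8: idx = 8, hits = 6, done = True, going_up = True
After iteration 9: idx = 9, hits = 6, done = True, going_up = True
Loop ends.

Final answer: 6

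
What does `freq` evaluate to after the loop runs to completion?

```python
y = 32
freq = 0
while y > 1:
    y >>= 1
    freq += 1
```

Let's trace through this code step by step.

Initialize: y = 32
Initialize: freq = 0
Entering loop: while y > 1:
After iteration 1: y = 16, freq = 1
After iteration 2: y = 8, freq = 2
After iteration 3: y = 4, freq = 3
After iteration 4: y = 2, freq = 4
After iteration 5: y = 1, freq = 5
Loop ends.

Final answer: 5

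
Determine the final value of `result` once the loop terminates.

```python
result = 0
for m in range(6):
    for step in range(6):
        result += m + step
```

Let's trace through this code step by step.

Initialize: result = 0
Entering loop: for m in range(6):
After iteration 1: m = 0, result = 15
After iteration 2: m = 1, result = 36
After iteration 3: m = 2, result = 63
After iteration 4: m = 3, result = 96
After iteration 5: m = 4, result = 135
After iteration 6: m = 5, result = 180
Loop ends.

Final answer: 180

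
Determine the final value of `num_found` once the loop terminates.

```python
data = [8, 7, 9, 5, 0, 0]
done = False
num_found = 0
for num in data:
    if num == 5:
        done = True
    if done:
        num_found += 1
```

Let's trace through this code step by step.

Initialize: data = [8, 7, 9, 5, 0, 0]
Initialize: done = False
Initialize: num_found = 0
Entering loop: for num in data:
After iteration 1: num = 8, done = False, num_found = 0
After iteration 2: num = 7, done = False, num_found = 0
After iteration 3: num = 9, done = False, num_found = 0
After iteration 4: num = 5, done = True, num_found = 1
After iteration 5: num = 0, done = True, num_found = 2
After iteration 6: num = 0, done = True, num_found = 3
Loop ends.

Final answer: 3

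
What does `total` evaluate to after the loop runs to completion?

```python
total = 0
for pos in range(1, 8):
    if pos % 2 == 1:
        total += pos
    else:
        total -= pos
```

Let's trace through this code step by step.

Initialize: total = 0
Entering loop: for pos in range(1, 8):
After iteration 1: pos = 1, total = 1
After iteration 2: pos = 2, total = -1
After iteration 3: pos = 3, total = 2
After iteration 4: pos = 4, total = -2
After iteration 5: pos = 5, total = 3
After iteration 6: pos = 6, total = -3
After iteration 7: pos = 7, total = 4
Loop ends.

Final answer: 4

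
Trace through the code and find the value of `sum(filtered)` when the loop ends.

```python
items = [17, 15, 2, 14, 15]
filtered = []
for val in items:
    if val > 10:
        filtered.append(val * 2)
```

Let's trace through this code step by step.

Initialize: items = [17, 15, 2, 14, 15]
Initialize: filtered = []
Entering loop: for val in items:
After iteration 1: val = 17, filtered = [34]
After iteration 2: val = 15, filtered = [34, 30]
After iteration 3: val = 2, filtered = [34, 30]
After iteration 4: val = 14, filtered = [34, 30, 28]
After iteration 5: val = 15, filtered = [34, 30, 28, 30]
Loop ends.
sum(filtered) = 122

Final answer: 122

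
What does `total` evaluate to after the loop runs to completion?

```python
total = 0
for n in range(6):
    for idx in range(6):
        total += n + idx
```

Let's trace through this code step by step.

Initialize: total = 0
Entering loop: for n in range(6):
After iteration 1: n = 0, total = 15
After iteration 2: n = 1, total = 36
After iteration 3: n = 2, total = 63
After iteration 4: n = 3, total = 96
After iteration 5: n = 4, total = 135
After iteration 6: n = 5, total = 180
Loop ends.

Final answer: 180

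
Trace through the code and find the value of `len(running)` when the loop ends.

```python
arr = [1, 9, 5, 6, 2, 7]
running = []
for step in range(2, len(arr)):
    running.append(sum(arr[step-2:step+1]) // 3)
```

Let's trace through this code step by step.

Initialize: arr = [1, 9, 5, 6, 2, 7]
Initialize: running = []
Entering loop: for step in range(2, len(arr)):
After iteration 1: step = 2, running = [5]
After iteration 2: step = 3, running = [5, 6]
After iteration 3: step = 4, running = [5, 6, 4]
After iteration 4: step = 5, running = [5, 6, 4, 5]
Loop ends.
len(running) = 4

Final answer: 4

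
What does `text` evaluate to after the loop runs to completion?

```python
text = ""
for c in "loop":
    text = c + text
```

Let's trace through this code step by step.

Initialize: text = ''
Entering loop: for c in "loop":
After iteration 1: c = 'l', text = 'l'
After iteration 2: c = 'o', text = 'ol'
After iteration 3: c = 'o', text = 'ool'
After iteration 4: c = 'p', text = 'pool'
Loop ends.

Final answer: 'pool'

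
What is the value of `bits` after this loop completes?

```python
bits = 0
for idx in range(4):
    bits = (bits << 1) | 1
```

Let's trace through this code step by step.

Initialize: bits = 0
Entering loop: for idx in range(4):
After iteration 1: idx = 0, bits = 1
After iteration 2: idx = 1, bits = 3
After iteration 3: idx = 2, bits = 7
After iteration 4: idx = 3, bits = 15
Loop ends.

Final answer: 15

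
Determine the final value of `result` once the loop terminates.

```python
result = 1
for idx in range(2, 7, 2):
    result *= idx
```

Let's trace through this code step by step.

Initialize: result = 1
Entering loop: for idx in range(2, 7, 2):
After iteration 1: idx = 2, result = 2
After iteration 2: idx = 4, result = 8
After iteration 3: idx = 6, result = 48
Loop ends.

Final answer: 48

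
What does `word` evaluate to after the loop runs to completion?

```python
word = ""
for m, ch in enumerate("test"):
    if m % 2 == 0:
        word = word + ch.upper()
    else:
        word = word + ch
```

Let's trace through this code step by step.

Initialize: word = ''
Entering loop: for m, ch in enumerate("test"):
After iteration 1: m = 0, ch = 't', word = 'T'
After iteration 2: m = 1, ch = 'e', word = 'Te'
After iteration 3: m = 2, ch = 's', word = 'TeS'
After iteration 4: m = 3, ch = 't', word = 'TeSt'
Loop ends.

Final answer: 'TeSt'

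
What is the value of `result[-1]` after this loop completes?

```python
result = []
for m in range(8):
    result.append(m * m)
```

Let's trace through this code step by step.

Initialize: result = []
Entering loop: for m in range(8):
After iteration 1: m = 0, result = [0]
After iteration 2: m = 1, result = [0, 1]
After iteration 3: m = 2, result = [0, 1, 4]
After iteration 4: m = 3, result = [0, 1, 4, 9]
After iteration 5: m = 4, result = [0, 1, 4, 9, 16]
After iteration 6: m = 5, result = [0, 1, 4, 9, 16, 25]
After iteration 7: m = 6, result = [0, 1, 4, 9, 16, 25, 36]
After iteration 8: m = 7, result = [0, 1, 4, 9, 16, 25, 36, 49]
Loop ends.
result[-1] = 49

Final answer: 49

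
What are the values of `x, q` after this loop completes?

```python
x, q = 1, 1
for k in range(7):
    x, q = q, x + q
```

Let's trace through this code step by step.

Initialize: x = 1
Initialize: q = 1
Entering loop: for k in range(7):
After iteration 1: k = 0, x = 1, q = 2
After iteration 2: k = 1, x = 2, q = 3
After iteration 3: k = 2, x = 3, q = 5
After iteration 4: k = 3, x = 5, q = 8
After iteration 5: k = 4, x = 8, q = 13
After iteration 6: k = 5, x = 13, q = 21
After iteration 7: k = 6, x = 21, q = 34
Loop ends.

Final answer: 21, 34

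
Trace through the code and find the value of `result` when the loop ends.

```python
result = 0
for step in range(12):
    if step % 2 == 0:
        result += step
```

Let's trace through this code step by step.

Initialize: result = 0
Entering loop: for step in range(12):
After iteration 1: step = 0, result = 0
After iteration 2: step = 1, result = 0
After iteration 3: step = 2, result = 2
After iteration 4: step = 3, result = 2
After iteration 5: step = 4, result = 6
After iteration 6: step = 5, result = 6
After iteration 7: step = 6, result = 12
After iteration 8: step = 7, result = 12
After iteration 9: step = 8, result = 20
After iteration 10: step = 9, result = 20
After iteration 11: step = 10, result = 30
After iteration 12: step = 11, result = 30
Loop ends.

Final answer: 30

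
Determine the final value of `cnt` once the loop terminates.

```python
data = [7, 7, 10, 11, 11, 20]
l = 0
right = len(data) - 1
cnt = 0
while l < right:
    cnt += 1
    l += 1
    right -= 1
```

Let's trace through this code step by step.

Initialize: data = [7, 7, 10, 11, 11, 20]
Initialize: l = 0
Initialize: right = 5
Initialize: cnt = 0
Entering loop: while l < right:
After iteration 1: l = 1, right = 4, cnt = 1
After iteration 2: l = 2, right = 3, cnt = 2
After iteration 3: l = 3, right = 2, cnt = 3
Loop ends.

Final answer: 3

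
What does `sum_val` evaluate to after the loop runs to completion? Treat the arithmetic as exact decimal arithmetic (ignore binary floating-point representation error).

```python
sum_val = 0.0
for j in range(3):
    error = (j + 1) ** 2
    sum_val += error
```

Let's trace through this code step by step.

Initialize: sum_val = 0.0
Entering loop: for j in range(3):
After iteration 1: j = 0, sum_val = 1.0, error = 1
After iteration 2: j = 1, sum_val = 5.0, error = 4
After iteration 3: j = 2, sum_val = 14.0, error = 9
Loop ends.

Final answer: 14.0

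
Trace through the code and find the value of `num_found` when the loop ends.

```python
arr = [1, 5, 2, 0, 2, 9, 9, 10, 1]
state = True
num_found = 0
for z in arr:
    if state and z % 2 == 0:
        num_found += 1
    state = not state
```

Let's trace through this code step by step.

Initialize: arr = [1, 5, 2, 0, 2, 9, 9, 10, 1]
Initialize: state = True
Initialize: num_found = 0
Entering loop: for z in arr:
After iteration 1: z = 1, state = False, num_found = 0
After iteration 2: z = 5, state = True, num_found = 0
After iteration 3: z = 2, state = False, num_found = 1
After iteration 4: z = 0, state = True, num_found = 1
After iteration 5: z = 2, state = False, num_found = 2
After iteration 6: z = 9, state = True, num_found = 2
After iteration 7: z = 9, state = False, num_found = 2
After iteration 8: z = 10, state = True, num_found = 2
After iteration 9: z = 1, state = False, num_found = 2
Loop ends.

Final answer: 2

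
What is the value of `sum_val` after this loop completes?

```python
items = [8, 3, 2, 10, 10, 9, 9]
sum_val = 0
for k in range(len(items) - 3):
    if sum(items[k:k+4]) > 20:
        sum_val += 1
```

Let's trace through this code step by step.

Initialize: items = [8, 3, 2, 10, 10, 9, 9]
Initialize: sum_val = 0
Entering loop: for k in range(len(items) - 3):
After iteration 1: k = 0, sum_val = 1
After iteration 2: k = 1, sum_val = 2
After iteration 3: k = 2, sum_val = 3
After iteration 4: k = 3, sum_val = 4
Loop ends.

Final answer: 4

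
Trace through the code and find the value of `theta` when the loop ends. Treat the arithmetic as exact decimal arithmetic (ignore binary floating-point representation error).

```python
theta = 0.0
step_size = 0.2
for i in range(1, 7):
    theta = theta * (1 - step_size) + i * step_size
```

Let's trace through this code step by step.

Initialize: theta = 0.0
Initialize: step_size = 0.2
Entering loop: for i in range(1, 7):
After iteration 1: i = 1, theta = 0.2
After iteration 2: i = 2, theta = 0.56
After iteration 3: i = 3, theta = 1.048
After iteration 4: i = 4, theta = 1.6384
After iteration 5: i = 5, theta = 2.31072
After iteration 6: i = 6, theta = 3.048576
Loop ends.

Final answer: 3.048576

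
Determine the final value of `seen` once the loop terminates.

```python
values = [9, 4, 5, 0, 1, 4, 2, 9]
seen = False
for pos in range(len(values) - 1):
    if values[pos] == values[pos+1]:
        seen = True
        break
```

Let's trace through this code step by step.

Initialize: values = [9, 4, 5, 0, 1, 4, 2, 9]
Initialize: seen = False
Entering loop: for pos in range(len(values) - 1):
After iteration 1: pos = 0, seen = False
After iteration 2: pos = 1, seen = False
After iteration 3: pos = 2, seen = False
After iteration 4: pos = 3, seen = False
After iteration 5: pos = 4, seen = False
After iteration 6: pos = 5, seen = False
After iteration 7: pos = 6, seen = False
Loop ends.

Final answer: False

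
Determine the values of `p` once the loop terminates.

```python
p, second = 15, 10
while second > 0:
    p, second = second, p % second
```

Let's trace through this code step by step.

Initialize: p = 15
Initialize: second = 10
Entering loop: while second > 0:
After iteration 1: p = 10, second = 5
After iteration 2: p = 5, second = 0
Loop ends.

Final answer: 5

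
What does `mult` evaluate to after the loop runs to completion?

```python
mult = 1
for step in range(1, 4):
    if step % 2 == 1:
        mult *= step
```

Let's trace through this code step by step.

Initialize: mult = 1
Entering loop: for step in range(1, 4):
After iteration 1: step = 1, mult = 1
After iteration 2: step = 2, mult = 1
After iteration 3: step = 3, mult = 3
Loop ends.

Final answer: 3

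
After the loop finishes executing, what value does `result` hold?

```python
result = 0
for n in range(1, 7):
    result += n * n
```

Let's trace through this code step by step.

Initialize: result = 0
Entering loop: for n in range(1, 7):
After iteration 1: n = 1, result = 1
After iteration 2: n = 2, result = 5
After iteration 3: n = 3, result = 14
After iteration 4: n = 4, result = 30
After iteration 5: n = 5, result = 55
After iteration 6: n = 6, result = 91
Loop ends.

Final answer: 91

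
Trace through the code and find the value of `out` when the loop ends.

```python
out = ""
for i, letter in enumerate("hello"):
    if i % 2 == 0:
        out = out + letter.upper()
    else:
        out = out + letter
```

Let's trace through this code step by step.

Initialize: out = ''
Entering loop: for i, letter in enumerate("hello"):
After iteration 1: i = 0, letter = 'h', out = 'H'
After iteration 2: i = 1, letter = 'e', out = 'He'
After iteration 3: i = 2, letter = 'l', out = 'HeL'
After iteration 4: i = 3, letter = 'l', out = 'HeLl'
After iteration 5: i = 4, letter = 'o', out = 'HeLlO'
Loop ends.

Final answer: 'HeLlO'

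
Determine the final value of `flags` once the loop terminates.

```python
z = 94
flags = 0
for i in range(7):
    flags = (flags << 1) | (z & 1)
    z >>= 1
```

Let's trace through this code step by step.

Initialize: z = 94
Initialize: flags = 0
Entering loop: for i in range(7):
After iteration 1: i = 0, z = 47, flags = 0
After iteration 2: i = 1, z = 23, flags = 1
After iteration 3: i = 2, z = 11, flags = 3
After iteration 4: i = 3, z = 5, flags = 7
After iteration 5: i = 4, z = 2, flags = 15
After iteration 6: i = 5, z = 1, flags = 30
After iteration 7: i = 6, z = 0, flags = 61
Loop ends.

Final answer: 61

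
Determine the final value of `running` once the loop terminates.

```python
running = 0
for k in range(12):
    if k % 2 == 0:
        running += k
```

Let's trace through this code step by step.

Initialize: running = 0
Entering loop: for k in range(12):
After iteration 1: k = 0, running = 0
After iteration 2: k = 1, running = 0
After iteration 3: k = 2, running = 2
After iteration 4: k = 3, running = 2
After iteration 5: k = 4, running = 6
After iteration 6: k = 5, running = 6
After iteration 7: k = 6, running = 12
After iteration 8: k = 7, running = 12
After iteration 9: k = 8, running = 20
After iteration 10: k = 9, running = 20
After iteration 11: k = 10, running = 30
After iteration 12: k = 11, running = 30
Loop ends.

Final answer: 30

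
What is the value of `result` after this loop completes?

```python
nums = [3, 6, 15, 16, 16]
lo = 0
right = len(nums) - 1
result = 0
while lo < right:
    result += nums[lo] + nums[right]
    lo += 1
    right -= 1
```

Let's trace through this code step by step.

Initialize: nums = [3, 6, 15, 16, 16]
Initialize: lo = 0
Initialize: right = 4
Initialize: result = 0
Entering loop: while lo < right:
After iteration 1: lo = 1, right = 3, result = 19
After iteration 2: lo = 2, right = 2, result = 41
Loop ends.

Final answer: 41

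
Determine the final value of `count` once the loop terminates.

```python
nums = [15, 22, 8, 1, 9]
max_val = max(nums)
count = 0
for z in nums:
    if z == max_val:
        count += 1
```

Let's trace through this code step by step.

Initialize: nums = [15, 22, 8, 1, 9]
Initialize: max_val = 22
Initialize: count = 0
Entering loop: for z in nums:
After iteration 1: z = 15, count = 0
After iteration 2: z = 22, count = 1
After iteration 3: z = 8, count = 1
After iteration 4: z = 1, count = 1
After iteration 5: z = 9, count = 1
Loop ends.

Final answer: 1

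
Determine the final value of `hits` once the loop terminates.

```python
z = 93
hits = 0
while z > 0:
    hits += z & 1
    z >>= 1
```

Let's trace through this code step by step.

Initialize: z = 93
Initialize: hits = 0
Entering loop: while z > 0:
After iteration 1: z = 46, hits = 1
After iteration 2: z = 23, hits = 1
After iteration 3: z = 11, hits = 2
After iteration 4: z = 5, hits = 3
After iteration 5: z = 2, hits = 4
After iteration 6: z = 1, hits = 4
After iteration 7: z = 0, hits = 5
Loop ends.

Final answer: 5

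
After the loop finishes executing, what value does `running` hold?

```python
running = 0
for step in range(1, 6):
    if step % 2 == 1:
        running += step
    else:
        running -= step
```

Let's trace through this code step by step.

Initialize: running = 0
Entering loop: for step in range(1, 6):
After iteration 1: step = 1, running = 1
After iteration 2: step = 2, running = -1
After iteration 3: step = 3, running = 2
After iteration 4: step = 4, running = -2
After iteration 5: step = 5, running = 3
Loop ends.

Final answer: 3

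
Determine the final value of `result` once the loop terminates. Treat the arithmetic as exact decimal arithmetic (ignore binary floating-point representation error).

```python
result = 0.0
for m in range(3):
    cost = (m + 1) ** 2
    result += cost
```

Let's trace through this code step by step.

Initialize: result = 0.0
Entering loop: for m in range(3):
After iteration 1: m = 0, result = 1.0, cost = 1
After iteration 2: m = 1, result = 5.0, cost = 4
After iteration 3: m = 2, result = 14.0, cost = 9
Loop ends.

Final answer: 14.0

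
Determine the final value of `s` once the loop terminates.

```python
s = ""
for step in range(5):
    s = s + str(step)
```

Let's trace through this code step by step.

Initialize: s = ''
Entering loop: for step in range(5):
After iteration 1: step = 0, s = '0'
After iteration 2: step = 1, s = '01'
After iteration 3: step = 2, s = '012'
After iteration 4: step = 3, s = '0123'
After iteration 5: step = 4, s = '01234'
Loop ends.

Final answer: '01234'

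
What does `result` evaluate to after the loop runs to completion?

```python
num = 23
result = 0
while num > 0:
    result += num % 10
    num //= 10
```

Let's trace through this code step by step.

Initialize: num = 23
Initialize: result = 0
Entering loop: while num > 0:
After iteration 1: num = 2, result = 3
After iteration 2: num = 0, result = 5
Loop ends.

Final answer: 5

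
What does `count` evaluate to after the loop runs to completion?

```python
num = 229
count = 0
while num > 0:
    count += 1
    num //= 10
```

Let's trace through this code step by step.

Initialize: num = 229
Initialize: count = 0
Entering loop: while num > 0:
After iteration 1: num = 22, count = 1
After iteration 2: num = 2, count = 2
After iteration 3: num = 0, count = 3
Loop ends.

Final answer: 3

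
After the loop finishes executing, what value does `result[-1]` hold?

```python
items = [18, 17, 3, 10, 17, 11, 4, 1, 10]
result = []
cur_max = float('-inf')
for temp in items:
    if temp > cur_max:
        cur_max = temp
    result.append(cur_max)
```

Let's trace through this code step by step.

Initialize: items = [18, 17, 3, 10, 17, 11, 4, 1, 10]
Initialize: result = []
Initialize: cur_max = -inf
Entering loop: for temp in items:
After iteration 1: temp = 18, result = [18], cur_max = 18
After iteration 2: temp = 17, result = [18, 18], cur_max = 18
After iteration 3: temp = 3, result = [18, 18, 18], cur_max = 18
After iteration 4: temp = 10, result = [18, 18, 18, 18], cur_max = 18
After iteration 5: temp = 17, result = [18, 18, 18, 18, 18], cur_max = 18
After iteration 6: temp = 11, result = [18, 18, 18, 18, 18, 18], cur_max = 18
After iteration 7: temp = 4, result = [18, 18, 18, 18, 18, 18, 18], cur_max = 18
After iteration 8: temp = 1, result = [18, 18, 18, 18, 18, 18, 18, 18], cur_max = 18
After iteration 9: temp = 10, result = [18, 18, 18, 18, 18, 18, 18, 18, 18], cur_max = 18
Loop ends.
result[-1] = 18

Final answer: 18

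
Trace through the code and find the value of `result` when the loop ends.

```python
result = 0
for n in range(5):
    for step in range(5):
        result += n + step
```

Let's trace through this code step by step.

Initialize: result = 0
Entering loop: for n in range(5):
After iteration 1: n = 0, result = 10
After iteration 2: n = 1, result = 25
After iteration 3: n = 2, result = 45
After iteration 4: n = 3, result = 70
After iteration 5: n = 4, result = 100
Loop ends.

Final answer: 100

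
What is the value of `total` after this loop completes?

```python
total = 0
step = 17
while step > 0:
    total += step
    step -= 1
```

Let's trace through this code step by step.

Initialize: total = 0
Initialize: step = 17
Entering loop: while step > 0:
After iteration 1: total = 17, step = 16
After iteration 2: total = 33, step = 15
After iteration 3: total = 48, step = 14
After iteration 4: total = 62, step = 13
After iteration 5: total = 75, step = 12
After iteration 6: total = 87, step = 11
After iteration 7: total = 98, step = 10
After iteration 8: total = 108, step = 9
After iteration 9: total = 117, step = 8
After iteration 10: total = 125, step = 7
After iteration 11: total = 132, step = 6
After iteration 12: total = 138, step = 5
After iteration 13: total = 143, step = 4
After iteration 14: total = 147, step = 3
After iteration 15: total = 150, step = 2
After iteration 16: total = 152, step = 1
After iteration 17: total = 153, step = 0
Loop ends.

Final answer: 153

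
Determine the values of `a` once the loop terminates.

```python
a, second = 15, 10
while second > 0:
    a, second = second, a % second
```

Let's trace through this code step by step.

Initialize: a = 15
Initialize: second = 10
Entering loop: while second > 0:
After iteration 1: a = 10, second = 5
After iteration 2: a = 5, second = 0
Loop ends.

Final answer: 5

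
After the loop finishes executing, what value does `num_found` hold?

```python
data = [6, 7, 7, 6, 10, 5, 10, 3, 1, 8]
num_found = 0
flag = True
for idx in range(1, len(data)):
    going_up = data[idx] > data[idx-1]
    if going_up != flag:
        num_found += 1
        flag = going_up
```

Let's trace through this code step by step.

Initialize: data = [6, 7, 7, 6, 10, 5, 10, 3, 1, 8]
Initialize: num_found = 0
Initialize: flag = True
Entering loop: for idx in range(1, len(data)):
After iteration 1: idx = 1, num_found = 0, flag = True, going_up = True
After iteration 2: idx = 2, num_found = 1, flag = False, going_up = False
After iteration 3: idx = 3, num_found = 1, flag = False, going_up = False
After iteration 4: idx = 4, num_found = 2, flag = True, going_up = True
After iteration 5: idx = 5, num_found = 3, flag = False, going_up = False
After iteration 6: idx = 6, num_found = 4, flag = True, going_up = True
After iteration 7: idx = 7, num_found = 5, flag = False, going_up = False
After iteration 8: idx = 8, num_found = 5, flag = False, going_up = False
After iteration 9: idx = 9, num_found = 6, flag = True, going_up = True
Loop ends.

Final answer: 6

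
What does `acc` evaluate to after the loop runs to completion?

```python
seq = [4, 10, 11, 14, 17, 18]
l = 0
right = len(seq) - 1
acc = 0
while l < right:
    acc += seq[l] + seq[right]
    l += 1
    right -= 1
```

Let's trace through this code step by step.

Initialize: seq = [4, 10, 11, 14, 17, 18]
Initialize: l = 0
Initialize: right = 5
Initialize: acc = 0
Entering loop: while l < right:
After iteration 1: l = 1, right = 4, acc = 22
After iteration 2: l = 2, right = 3, acc = 49
After iteration 3: l = 3, right = 2, acc = 74
Loop ends.

Final answer: 74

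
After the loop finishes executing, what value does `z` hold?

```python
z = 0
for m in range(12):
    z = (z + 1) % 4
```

Let's trace through this code step by step.

Initialize: z = 0
Entering loop: for m in range(12):
After iteration 1: m = 0, z = 1
After iteration 2: m = 1, z = 2
After iteration 3: m = 2, z = 3
After iteration 4: m = 3, z = 0
After iteration 5: m = 4, z = 1
After iteration 6: m = 5, z = 2
After iteration 7: m = 6, z = 3
After iteration 8: m = 7, z = 0
After iteration 9: m = 8, z = 1
After iteration 10: m = 9, z = 2
After iteration 11: m = 10, z = 3
After iteration 12: m = 11, z = 0
Loop ends.

Final answer: 0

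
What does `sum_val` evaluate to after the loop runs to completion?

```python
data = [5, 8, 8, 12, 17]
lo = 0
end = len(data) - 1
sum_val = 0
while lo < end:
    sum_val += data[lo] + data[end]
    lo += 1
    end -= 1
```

Let's trace through this code step by step.

Initialize: data = [5, 8, 8, 12, 17]
Initialize: lo = 0
Initialize: end = 4
Initialize: sum_val = 0
Entering loop: while lo < end:
After iteration 1: lo = 1, end = 3, sum_val = 22
After iteration 2: lo = 2, end = 2, sum_val = 42
Loop ends.

Final answer: 42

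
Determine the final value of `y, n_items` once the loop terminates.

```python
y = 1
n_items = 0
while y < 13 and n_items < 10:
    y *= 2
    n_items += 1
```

Let's trace through this code step by step.

Initialize: y = 1
Initialize: n_items = 0
Entering loop: while y < 13 and n_items < 10:
After iteration 1: y = 2, n_items = 1
After iteration 2: y = 4, n_items = 2
After iteration 3: y = 8, n_items = 3
After iteration 4: y = 16, n_items = 4
Loop ends.

Final answer: 16, 4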